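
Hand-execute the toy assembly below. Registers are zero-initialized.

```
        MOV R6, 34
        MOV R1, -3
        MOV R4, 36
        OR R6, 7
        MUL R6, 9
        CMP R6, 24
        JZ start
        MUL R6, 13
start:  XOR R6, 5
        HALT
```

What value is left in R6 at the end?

MOV R6, 34 → R6=34
MOV R1, -3 → R1=-3
MOV R4, 36 → R4=36
OR R6, 7 → R6=34|7=39
MUL R6, 9 → R6=39*9=351
CMP R6, 24  (cmp 351,24)
JZ start: not taken
MUL R6, 13 → R6=351*13=4563
XOR R6, 5 → R6=4563^5=4566
halt.

4566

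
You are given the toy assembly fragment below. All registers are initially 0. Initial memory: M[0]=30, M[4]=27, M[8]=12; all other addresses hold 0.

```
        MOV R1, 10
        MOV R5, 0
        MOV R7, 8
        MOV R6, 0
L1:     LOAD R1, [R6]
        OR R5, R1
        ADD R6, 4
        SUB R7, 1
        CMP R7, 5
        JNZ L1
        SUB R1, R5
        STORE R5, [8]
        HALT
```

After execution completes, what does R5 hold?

31

R1=10
R5=0
R7=8
R6=0
R1=M[0]=30
R5=0|30=30
R6=0+4=4
R7=8-1=7
CMP R7, 5  (cmp 7,5)
JNZ L1: taken
R1=M[4]=27
R5=30|27=31
R6=4+4=8
R7=7-1=6
CMP R7, 5  (cmp 6,5)
JNZ L1: taken
R1=M[8]=12
R5=31|12=31
R6=8+4=12
R7=6-1=5
CMP R7, 5  (cmp 5,5)
JNZ L1: not taken
R1=12-31=-19
STORE R5, [8] → M[8]=31
halt.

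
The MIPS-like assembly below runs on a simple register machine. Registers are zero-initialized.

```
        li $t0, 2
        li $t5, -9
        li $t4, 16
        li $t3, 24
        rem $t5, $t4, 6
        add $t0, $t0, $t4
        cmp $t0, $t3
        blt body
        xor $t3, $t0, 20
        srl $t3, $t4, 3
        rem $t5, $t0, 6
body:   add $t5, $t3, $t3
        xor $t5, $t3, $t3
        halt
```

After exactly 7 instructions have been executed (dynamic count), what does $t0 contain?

li $t0, 2 → $t0=2
li $t5, -9 → $t5=-9
li $t4, 16 → $t4=16
li $t3, 24 → $t3=24
rem $t5, $t4, 6 → $t5=16%6=4
add $t0, $t0, $t4 → $t0=2+16=18
cmp $t0, $t3  (cmp 18,24)
After step 7: $t0 = 18.

18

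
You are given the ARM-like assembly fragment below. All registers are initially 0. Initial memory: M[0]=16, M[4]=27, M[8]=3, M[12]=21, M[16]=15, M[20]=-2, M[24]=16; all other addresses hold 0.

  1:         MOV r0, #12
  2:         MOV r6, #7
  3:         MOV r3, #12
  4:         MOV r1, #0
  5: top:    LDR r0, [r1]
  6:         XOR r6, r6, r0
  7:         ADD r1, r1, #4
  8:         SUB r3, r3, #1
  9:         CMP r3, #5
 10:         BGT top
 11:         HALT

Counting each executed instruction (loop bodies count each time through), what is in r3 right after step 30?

MOV r0, #12 → r0=12
MOV r6, #7 → r6=7
MOV r3, #12 → r3=12
MOV r1, #0 → r1=0
LDR r0, [r1] → r0=M[0]=16
XOR r6, r6, r0 → r6=7^16=23
ADD r1, r1, #4 → r1=0+4=4
SUB r3, r3, #1 → r3=12-1=11
CMP r3, #5  (cmp 11,5)
BGT top: taken
LDR r0, [r1] → r0=M[4]=27
XOR r6, r6, r0 → r6=23^27=12
ADD r1, r1, #4 → r1=4+4=8
SUB r3, r3, #1 → r3=11-1=10
CMP r3, #5  (cmp 10,5)
BGT top: taken
LDR r0, [r1] → r0=M[8]=3
XOR r6, r6, r0 → r6=12^3=15
ADD r1, r1, #4 → r1=8+4=12
SUB r3, r3, #1 → r3=10-1=9
CMP r3, #5  (cmp 9,5)
BGT top: taken
LDR r0, [r1] → r0=M[12]=21
XOR r6, r6, r0 → r6=15^21=26
ADD r1, r1, #4 → r1=12+4=16
SUB r3, r3, #1 → r3=9-1=8
CMP r3, #5  (cmp 8,5)
BGT top: taken
LDR r0, [r1] → r0=M[16]=15
XOR r6, r6, r0 → r6=26^15=21
After step 30: r3 = 8.

8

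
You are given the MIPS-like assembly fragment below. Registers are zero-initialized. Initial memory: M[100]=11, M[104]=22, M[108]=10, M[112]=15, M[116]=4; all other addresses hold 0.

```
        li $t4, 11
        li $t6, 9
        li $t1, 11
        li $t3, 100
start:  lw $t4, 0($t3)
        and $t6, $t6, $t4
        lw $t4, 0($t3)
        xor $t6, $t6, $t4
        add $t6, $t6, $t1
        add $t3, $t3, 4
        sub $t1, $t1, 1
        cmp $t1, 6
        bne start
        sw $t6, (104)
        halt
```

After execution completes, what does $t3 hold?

li $t4, 11 → $t4=11
li $t6, 9 → $t6=9
li $t1, 11 → $t1=11
li $t3, 100 → $t3=100
lw $t4, 0($t3) → $t4=M[100]=11
and $t6, $t6, $t4 → $t6=9&11=9
lw $t4, 0($t3) → $t4=M[100]=11
xor $t6, $t6, $t4 → $t6=9^11=2
add $t6, $t6, $t1 → $t6=2+11=13
add $t3, $t3, 4 → $t3=100+4=104
sub $t1, $t1, 1 → $t1=11-1=10
cmp $t1, 6  (cmp 10,6)
bne start: taken
lw $t4, 0($t3) → $t4=M[104]=22
and $t6, $t6, $t4 → $t6=13&22=4
lw $t4, 0($t3) → $t4=M[104]=22
xor $t6, $t6, $t4 → $t6=4^22=18
add $t6, $t6, $t1 → $t6=18+10=28
add $t3, $t3, 4 → $t3=104+4=108
sub $t1, $t1, 1 → $t1=10-1=9
cmp $t1, 6  (cmp 9,6)
bne start: taken
lw $t4, 0($t3) → $t4=M[108]=10
and $t6, $t6, $t4 → $t6=28&10=8
lw $t4, 0($t3) → $t4=M[108]=10
xor $t6, $t6, $t4 → $t6=8^10=2
add $t6, $t6, $t1 → $t6=2+9=11
add $t3, $t3, 4 → $t3=108+4=112
sub $t1, $t1, 1 → $t1=9-1=8
cmp $t1, 6  (cmp 8,6)
bne start: taken
lw $t4, 0($t3) → $t4=M[112]=15
and $t6, $t6, $t4 → $t6=11&15=11
lw $t4, 0($t3) → $t4=M[112]=15
xor $t6, $t6, $t4 → $t6=11^15=4
add $t6, $t6, $t1 → $t6=4+8=12
add $t3, $t3, 4 → $t3=112+4=116
sub $t1, $t1, 1 → $t1=8-1=7
cmp $t1, 6  (cmp 7,6)
bne start: taken
lw $t4, 0($t3) → $t4=M[116]=4
and $t6, $t6, $t4 → $t6=12&4=4
lw $t4, 0($t3) → $t4=M[116]=4
xor $t6, $t6, $t4 → $t6=4^4=0
add $t6, $t6, $t1 → $t6=0+7=7
add $t3, $t3, 4 → $t3=116+4=120
sub $t1, $t1, 1 → $t1=7-1=6
cmp $t1, 6  (cmp 6,6)
bne start: not taken
sw $t6, (104) → M[104]=7
halt.

120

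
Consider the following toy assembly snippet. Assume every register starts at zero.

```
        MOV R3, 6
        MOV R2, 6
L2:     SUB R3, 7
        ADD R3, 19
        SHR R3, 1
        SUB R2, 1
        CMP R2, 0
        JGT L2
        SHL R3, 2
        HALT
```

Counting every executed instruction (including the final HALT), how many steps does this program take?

40

R3=6
R2=6
R3=6-7=-1
R3=(-1)+19=18
R3=18>>1=9
R2=6-1=5
CMP R2, 0  (cmp 5,0)
JGT L2: taken
R3=9-7=2
R3=2+19=21
R3=21>>1=10
R2=5-1=4
CMP R2, 0  (cmp 4,0)
JGT L2: taken
R3=10-7=3
R3=3+19=22
R3=22>>1=11
R2=4-1=3
CMP R2, 0  (cmp 3,0)
JGT L2: taken
R3=11-7=4
R3=4+19=23
R3=23>>1=11
R2=3-1=2
CMP R2, 0  (cmp 2,0)
JGT L2: taken
R3=11-7=4
R3=4+19=23
R3=23>>1=11
R2=2-1=1
CMP R2, 0  (cmp 1,0)
JGT L2: taken
R3=11-7=4
R3=4+19=23
R3=23>>1=11
R2=1-1=0
CMP R2, 0  (cmp 0,0)
JGT L2: not taken
R3=11<<2=44
halt.
Total executed instructions: 40.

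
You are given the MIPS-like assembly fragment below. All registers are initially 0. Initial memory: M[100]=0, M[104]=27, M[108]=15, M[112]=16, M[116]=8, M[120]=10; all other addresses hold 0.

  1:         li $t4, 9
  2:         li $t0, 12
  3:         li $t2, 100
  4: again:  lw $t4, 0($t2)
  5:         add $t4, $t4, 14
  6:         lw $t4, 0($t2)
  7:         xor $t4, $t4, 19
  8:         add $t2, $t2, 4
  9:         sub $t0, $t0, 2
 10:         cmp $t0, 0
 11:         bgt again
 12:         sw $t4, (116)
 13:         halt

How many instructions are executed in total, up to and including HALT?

53

after li $t4, 9: $t4=9
after li $t0, 12: $t0=12
after li $t2, 100: $t2=100
after lw $t4, 0($t2): $t4=M[100]=0
after add $t4, $t4, 14: $t4=0+14=14
after lw $t4, 0($t2): $t4=M[100]=0
after xor $t4, $t4, 19: $t4=0^19=19
after add $t2, $t2, 4: $t2=100+4=104
after sub $t0, $t0, 2: $t0=12-2=10
cmp $t0, 0  (cmp 10,0)
bgt again: taken
after lw $t4, 0($t2): $t4=M[104]=27
after add $t4, $t4, 14: $t4=27+14=41
after lw $t4, 0($t2): $t4=M[104]=27
after xor $t4, $t4, 19: $t4=27^19=8
after add $t2, $t2, 4: $t2=104+4=108
after sub $t0, $t0, 2: $t0=10-2=8
cmp $t0, 0  (cmp 8,0)
bgt again: taken
after lw $t4, 0($t2): $t4=M[108]=15
after add $t4, $t4, 14: $t4=15+14=29
after lw $t4, 0($t2): $t4=M[108]=15
after xor $t4, $t4, 19: $t4=15^19=28
after add $t2, $t2, 4: $t2=108+4=112
after sub $t0, $t0, 2: $t0=8-2=6
cmp $t0, 0  (cmp 6,0)
bgt again: taken
after lw $t4, 0($t2): $t4=M[112]=16
after add $t4, $t4, 14: $t4=16+14=30
after lw $t4, 0($t2): $t4=M[112]=16
after xor $t4, $t4, 19: $t4=16^19=3
after add $t2, $t2, 4: $t2=112+4=116
after sub $t0, $t0, 2: $t0=6-2=4
cmp $t0, 0  (cmp 4,0)
bgt again: taken
after lw $t4, 0($t2): $t4=M[116]=8
after add $t4, $t4, 14: $t4=8+14=22
after lw $t4, 0($t2): $t4=M[116]=8
after xor $t4, $t4, 19: $t4=8^19=27
after add $t2, $t2, 4: $t2=116+4=120
after sub $t0, $t0, 2: $t0=4-2=2
cmp $t0, 0  (cmp 2,0)
bgt again: taken
after lw $t4, 0($t2): $t4=M[120]=10
after add $t4, $t4, 14: $t4=10+14=24
after lw $t4, 0($t2): $t4=M[120]=10
after xor $t4, $t4, 19: $t4=10^19=25
after add $t2, $t2, 4: $t2=120+4=124
after sub $t0, $t0, 2: $t0=2-2=0
cmp $t0, 0  (cmp 0,0)
bgt again: not taken
sw $t4, (116) → M[116]=25
halt.
Total executed instructions: 53.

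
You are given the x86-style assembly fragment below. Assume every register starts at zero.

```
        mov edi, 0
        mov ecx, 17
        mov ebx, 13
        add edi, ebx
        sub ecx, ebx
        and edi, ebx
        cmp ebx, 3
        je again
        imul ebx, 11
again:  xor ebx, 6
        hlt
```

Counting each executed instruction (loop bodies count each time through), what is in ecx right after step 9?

mov edi, 0 → edi=0
mov ecx, 17 → ecx=17
mov ebx, 13 → ebx=13
add edi, ebx → edi=0+13=13
sub ecx, ebx → ecx=17-13=4
and edi, ebx → edi=13&13=13
cmp ebx, 3  (cmp 13,3)
je again: not taken
imul ebx, 11 → ebx=13*11=143
After step 9: ecx = 4.

4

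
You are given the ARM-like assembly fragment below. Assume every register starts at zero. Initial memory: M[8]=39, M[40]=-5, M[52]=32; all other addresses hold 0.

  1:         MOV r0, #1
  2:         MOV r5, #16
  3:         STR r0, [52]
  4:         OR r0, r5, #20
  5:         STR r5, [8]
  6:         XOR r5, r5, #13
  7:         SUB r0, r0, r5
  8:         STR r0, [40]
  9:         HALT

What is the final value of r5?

after MOV r0, #1: r0=1
after MOV r5, #16: r5=16
STR r0, [52] → M[52]=1
after OR r0, r5, #20: r0=16|20=20
STR r5, [8] → M[8]=16
after XOR r5, r5, #13: r5=16^13=29
after SUB r0, r0, r5: r0=20-29=-9
STR r0, [40] → M[40]=-9
halt.

29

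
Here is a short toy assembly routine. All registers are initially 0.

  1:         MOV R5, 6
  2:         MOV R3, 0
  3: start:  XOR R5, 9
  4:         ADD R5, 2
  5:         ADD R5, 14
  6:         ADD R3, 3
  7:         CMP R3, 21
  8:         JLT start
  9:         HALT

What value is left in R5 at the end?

R5=6
R3=0
R5=6^9=15
R5=15+2=17
R5=17+14=31
R3=0+3=3
CMP R3, 21  (cmp 3,21)
JLT start: taken
R5=31^9=22
R5=22+2=24
R5=24+14=38
R3=3+3=6
CMP R3, 21  (cmp 6,21)
JLT start: taken
R5=38^9=47
R5=47+2=49
R5=49+14=63
R3=6+3=9
CMP R3, 21  (cmp 9,21)
JLT start: taken
R5=63^9=54
R5=54+2=56
R5=56+14=70
R3=9+3=12
CMP R3, 21  (cmp 12,21)
JLT start: taken
R5=70^9=79
R5=79+2=81
R5=81+14=95
R3=12+3=15
CMP R3, 21  (cmp 15,21)
JLT start: taken
R5=95^9=86
R5=86+2=88
R5=88+14=102
R3=15+3=18
CMP R3, 21  (cmp 18,21)
JLT start: taken
R5=102^9=111
R5=111+2=113
R5=113+14=127
R3=18+3=21
CMP R3, 21  (cmp 21,21)
JLT start: not taken
halt.

127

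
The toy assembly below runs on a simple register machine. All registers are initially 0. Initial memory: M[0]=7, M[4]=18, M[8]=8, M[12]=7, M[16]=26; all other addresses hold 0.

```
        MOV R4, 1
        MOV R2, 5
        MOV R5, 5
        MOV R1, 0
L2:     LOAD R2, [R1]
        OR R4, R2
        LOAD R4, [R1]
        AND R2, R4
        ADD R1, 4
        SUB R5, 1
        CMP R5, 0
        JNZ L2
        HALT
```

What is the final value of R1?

after MOV R4, 1: R4=1
after MOV R2, 5: R2=5
after MOV R5, 5: R5=5
after MOV R1, 0: R1=0
after LOAD R2, [R1]: R2=M[0]=7
after OR R4, R2: R4=1|7=7
after LOAD R4, [R1]: R4=M[0]=7
after AND R2, R4: R2=7&7=7
after ADD R1, 4: R1=0+4=4
after SUB R5, 1: R5=5-1=4
CMP R5, 0  (cmp 4,0)
JNZ L2: taken
after LOAD R2, [R1]: R2=M[4]=18
after OR R4, R2: R4=7|18=23
after LOAD R4, [R1]: R4=M[4]=18
after AND R2, R4: R2=18&18=18
after ADD R1, 4: R1=4+4=8
after SUB R5, 1: R5=4-1=3
CMP R5, 0  (cmp 3,0)
JNZ L2: taken
after LOAD R2, [R1]: R2=M[8]=8
after OR R4, R2: R4=18|8=26
after LOAD R4, [R1]: R4=M[8]=8
after AND R2, R4: R2=8&8=8
after ADD R1, 4: R1=8+4=12
after SUB R5, 1: R5=3-1=2
CMP R5, 0  (cmp 2,0)
JNZ L2: taken
after LOAD R2, [R1]: R2=M[12]=7
after OR R4, R2: R4=8|7=15
after LOAD R4, [R1]: R4=M[12]=7
after AND R2, R4: R2=7&7=7
after ADD R1, 4: R1=12+4=16
after SUB R5, 1: R5=2-1=1
CMP R5, 0  (cmp 1,0)
JNZ L2: taken
after LOAD R2, [R1]: R2=M[16]=26
after OR R4, R2: R4=7|26=31
after LOAD R4, [R1]: R4=M[16]=26
after AND R2, R4: R2=26&26=26
after ADD R1, 4: R1=16+4=20
after SUB R5, 1: R5=1-1=0
CMP R5, 0  (cmp 0,0)
JNZ L2: not taken
halt.

20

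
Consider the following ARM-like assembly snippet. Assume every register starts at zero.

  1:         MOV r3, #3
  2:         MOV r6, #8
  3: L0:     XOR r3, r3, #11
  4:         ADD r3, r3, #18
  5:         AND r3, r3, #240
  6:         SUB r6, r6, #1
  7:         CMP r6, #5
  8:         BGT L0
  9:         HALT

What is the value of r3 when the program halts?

after MOV r3, #3: r3=3
after MOV r6, #8: r6=8
after XOR r3, r3, #11: r3=3^11=8
after ADD r3, r3, #18: r3=8+18=26
after AND r3, r3, #240: r3=26&240=16
after SUB r6, r6, #1: r6=8-1=7
CMP r6, #5  (cmp 7,5)
BGT L0: taken
after XOR r3, r3, #11: r3=16^11=27
after ADD r3, r3, #18: r3=27+18=45
after AND r3, r3, #240: r3=45&240=32
after SUB r6, r6, #1: r6=7-1=6
CMP r6, #5  (cmp 6,5)
BGT L0: taken
after XOR r3, r3, #11: r3=32^11=43
after ADD r3, r3, #18: r3=43+18=61
after AND r3, r3, #240: r3=61&240=48
after SUB r6, r6, #1: r6=6-1=5
CMP r6, #5  (cmp 5,5)
BGT L0: not taken
halt.

48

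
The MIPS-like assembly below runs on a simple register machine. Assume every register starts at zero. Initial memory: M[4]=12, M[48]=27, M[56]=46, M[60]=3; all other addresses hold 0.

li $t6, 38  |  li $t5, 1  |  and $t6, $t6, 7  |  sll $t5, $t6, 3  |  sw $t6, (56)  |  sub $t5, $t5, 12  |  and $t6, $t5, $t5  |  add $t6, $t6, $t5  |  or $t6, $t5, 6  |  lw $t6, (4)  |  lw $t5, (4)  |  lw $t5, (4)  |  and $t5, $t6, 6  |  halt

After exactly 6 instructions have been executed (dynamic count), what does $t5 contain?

li $t6, 38 → $t6=38
li $t5, 1 → $t5=1
and $t6, $t6, 7 → $t6=38&7=6
sll $t5, $t6, 3 → $t5=6<<3=48
sw $t6, (56) → M[56]=6
sub $t5, $t5, 12 → $t5=48-12=36
After step 6: $t5 = 36.

36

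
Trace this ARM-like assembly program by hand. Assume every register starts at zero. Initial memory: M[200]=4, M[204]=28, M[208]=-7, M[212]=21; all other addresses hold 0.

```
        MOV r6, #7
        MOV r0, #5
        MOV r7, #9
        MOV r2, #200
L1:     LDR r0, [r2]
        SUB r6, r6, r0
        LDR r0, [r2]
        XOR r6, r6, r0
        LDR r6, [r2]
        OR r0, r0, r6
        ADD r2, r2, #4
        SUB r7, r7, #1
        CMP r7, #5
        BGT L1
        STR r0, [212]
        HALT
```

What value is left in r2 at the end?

r6=7
r0=5
r7=9
r2=200
r0=M[200]=4
r6=7-4=3
r0=M[200]=4
r6=3^4=7
r6=M[200]=4
r0=4|4=4
r2=200+4=204
r7=9-1=8
CMP r7, #5  (cmp 8,5)
BGT L1: taken
r0=M[204]=28
r6=4-28=-24
r0=M[204]=28
r6=(-24)^28=-12
r6=M[204]=28
r0=28|28=28
r2=204+4=208
r7=8-1=7
CMP r7, #5  (cmp 7,5)
BGT L1: taken
r0=M[208]=-7
r6=28-(-7)=35
r0=M[208]=-7
r6=35^(-7)=-38
r6=M[208]=-7
r0=(-7)|(-7)=-7
r2=208+4=212
r7=7-1=6
CMP r7, #5  (cmp 6,5)
BGT L1: taken
r0=M[212]=21
r6=(-7)-21=-28
r0=M[212]=21
r6=(-28)^21=-15
r6=M[212]=21
r0=21|21=21
r2=212+4=216
r7=6-1=5
CMP r7, #5  (cmp 5,5)
BGT L1: not taken
STR r0, [212] → M[212]=21
halt.

216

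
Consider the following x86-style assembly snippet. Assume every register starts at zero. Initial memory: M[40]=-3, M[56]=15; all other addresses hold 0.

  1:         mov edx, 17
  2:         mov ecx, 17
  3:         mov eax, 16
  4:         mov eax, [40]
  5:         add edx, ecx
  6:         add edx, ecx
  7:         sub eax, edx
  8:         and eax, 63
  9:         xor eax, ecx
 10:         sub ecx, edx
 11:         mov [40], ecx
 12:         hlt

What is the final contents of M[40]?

-34

mov edx, 17 → edx=17
mov ecx, 17 → ecx=17
mov eax, 16 → eax=16
mov eax, [40] → eax=M[40]=-3
add edx, ecx → edx=17+17=34
add edx, ecx → edx=34+17=51
sub eax, edx → eax=(-3)-51=-54
and eax, 63 → eax=(-54)&63=10
xor eax, ecx → eax=10^17=27
sub ecx, edx → ecx=17-51=-34
mov [40], ecx → M[40]=-34
halt.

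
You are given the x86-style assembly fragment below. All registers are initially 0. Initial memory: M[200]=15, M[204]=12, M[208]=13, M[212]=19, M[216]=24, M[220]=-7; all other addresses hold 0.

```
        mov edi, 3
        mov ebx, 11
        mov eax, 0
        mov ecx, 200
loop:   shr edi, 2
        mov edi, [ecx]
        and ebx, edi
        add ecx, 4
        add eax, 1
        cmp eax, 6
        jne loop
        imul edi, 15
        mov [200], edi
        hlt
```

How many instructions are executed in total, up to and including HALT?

49

mov edi, 3 → edi=3
mov ebx, 11 → ebx=11
mov eax, 0 → eax=0
mov ecx, 200 → ecx=200
shr edi, 2 → edi=3>>2=0
mov edi, [ecx] → edi=M[200]=15
and ebx, edi → ebx=11&15=11
add ecx, 4 → ecx=200+4=204
add eax, 1 → eax=0+1=1
cmp eax, 6  (cmp 1,6)
jne loop: taken
shr edi, 2 → edi=15>>2=3
mov edi, [ecx] → edi=M[204]=12
and ebx, edi → ebx=11&12=8
add ecx, 4 → ecx=204+4=208
add eax, 1 → eax=1+1=2
cmp eax, 6  (cmp 2,6)
jne loop: taken
shr edi, 2 → edi=12>>2=3
mov edi, [ecx] → edi=M[208]=13
and ebx, edi → ebx=8&13=8
add ecx, 4 → ecx=208+4=212
add eax, 1 → eax=2+1=3
cmp eax, 6  (cmp 3,6)
jne loop: taken
shr edi, 2 → edi=13>>2=3
mov edi, [ecx] → edi=M[212]=19
and ebx, edi → ebx=8&19=0
add ecx, 4 → ecx=212+4=216
add eax, 1 → eax=3+1=4
cmp eax, 6  (cmp 4,6)
jne loop: taken
shr edi, 2 → edi=19>>2=4
mov edi, [ecx] → edi=M[216]=24
and ebx, edi → ebx=0&24=0
add ecx, 4 → ecx=216+4=220
add eax, 1 → eax=4+1=5
cmp eax, 6  (cmp 5,6)
jne loop: taken
shr edi, 2 → edi=24>>2=6
mov edi, [ecx] → edi=M[220]=-7
and ebx, edi → ebx=0&(-7)=0
add ecx, 4 → ecx=220+4=224
add eax, 1 → eax=5+1=6
cmp eax, 6  (cmp 6,6)
jne loop: not taken
imul edi, 15 → edi=(-7)*15=-105
mov [200], edi → M[200]=-105
halt.
Total executed instructions: 49.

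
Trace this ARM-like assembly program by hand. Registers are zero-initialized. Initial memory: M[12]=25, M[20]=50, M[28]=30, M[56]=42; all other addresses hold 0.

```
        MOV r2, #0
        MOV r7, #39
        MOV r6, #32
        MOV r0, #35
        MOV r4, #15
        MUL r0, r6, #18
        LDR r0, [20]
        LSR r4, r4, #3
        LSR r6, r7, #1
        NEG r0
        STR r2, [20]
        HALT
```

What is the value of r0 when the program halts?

-50

MOV r2, #0 → r2=0
MOV r7, #39 → r7=39
MOV r6, #32 → r6=32
MOV r0, #35 → r0=35
MOV r4, #15 → r4=15
MUL r0, r6, #18 → r0=32*18=576
LDR r0, [20] → r0=M[20]=50
LSR r4, r4, #3 → r4=15>>3=1
LSR r6, r7, #1 → r6=39>>1=19
NEG r0 → r0=-(50)=-50
STR r2, [20] → M[20]=0
halt.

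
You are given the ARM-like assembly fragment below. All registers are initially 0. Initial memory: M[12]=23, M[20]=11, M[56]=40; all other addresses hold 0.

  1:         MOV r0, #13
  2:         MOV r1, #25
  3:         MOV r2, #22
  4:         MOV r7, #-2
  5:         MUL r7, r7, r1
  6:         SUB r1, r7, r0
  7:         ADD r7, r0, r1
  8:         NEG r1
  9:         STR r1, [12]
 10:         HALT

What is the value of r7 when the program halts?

r0=13
r1=25
r2=22
r7=-2
r7=(-2)*25=-50
r1=(-50)-13=-63
r7=13+(-63)=-50
r1=-(-63)=63
STR r1, [12] → M[12]=63
halt.

-50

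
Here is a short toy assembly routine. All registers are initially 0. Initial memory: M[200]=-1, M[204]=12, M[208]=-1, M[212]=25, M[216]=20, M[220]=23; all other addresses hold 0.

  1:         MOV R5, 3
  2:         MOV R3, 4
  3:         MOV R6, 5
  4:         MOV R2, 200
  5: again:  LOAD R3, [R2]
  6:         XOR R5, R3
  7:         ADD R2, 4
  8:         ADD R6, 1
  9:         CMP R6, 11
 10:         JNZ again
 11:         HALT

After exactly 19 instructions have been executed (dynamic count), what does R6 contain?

MOV R5, 3 → R5=3
MOV R3, 4 → R3=4
MOV R6, 5 → R6=5
MOV R2, 200 → R2=200
LOAD R3, [R2] → R3=M[200]=-1
XOR R5, R3 → R5=3^(-1)=-4
ADD R2, 4 → R2=200+4=204
ADD R6, 1 → R6=5+1=6
CMP R6, 11  (cmp 6,11)
JNZ again: taken
LOAD R3, [R2] → R3=M[204]=12
XOR R5, R3 → R5=(-4)^12=-16
ADD R2, 4 → R2=204+4=208
ADD R6, 1 → R6=6+1=7
CMP R6, 11  (cmp 7,11)
JNZ again: taken
LOAD R3, [R2] → R3=M[208]=-1
XOR R5, R3 → R5=(-16)^(-1)=15
ADD R2, 4 → R2=208+4=212
After step 19: R6 = 7.

7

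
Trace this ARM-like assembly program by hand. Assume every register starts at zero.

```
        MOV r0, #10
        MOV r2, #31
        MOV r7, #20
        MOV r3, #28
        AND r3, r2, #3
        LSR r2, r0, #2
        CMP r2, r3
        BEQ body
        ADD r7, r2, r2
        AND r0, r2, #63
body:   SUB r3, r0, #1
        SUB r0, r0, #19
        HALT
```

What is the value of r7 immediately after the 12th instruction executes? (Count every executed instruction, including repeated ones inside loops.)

4

MOV r0, #10 → r0=10
MOV r2, #31 → r2=31
MOV r7, #20 → r7=20
MOV r3, #28 → r3=28
AND r3, r2, #3 → r3=31&3=3
LSR r2, r0, #2 → r2=10>>2=2
CMP r2, r3  (cmp 2,3)
BEQ body: not taken
ADD r7, r2, r2 → r7=2+2=4
AND r0, r2, #63 → r0=2&63=2
SUB r3, r0, #1 → r3=2-1=1
SUB r0, r0, #19 → r0=2-19=-17
After step 12: r7 = 4.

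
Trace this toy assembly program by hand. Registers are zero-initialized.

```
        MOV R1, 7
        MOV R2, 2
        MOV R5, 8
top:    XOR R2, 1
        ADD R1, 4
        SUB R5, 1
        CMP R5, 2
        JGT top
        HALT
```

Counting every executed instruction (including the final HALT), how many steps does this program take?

34

after MOV R1, 7: R1=7
after MOV R2, 2: R2=2
after MOV R5, 8: R5=8
after XOR R2, 1: R2=2^1=3
after ADD R1, 4: R1=7+4=11
after SUB R5, 1: R5=8-1=7
CMP R5, 2  (cmp 7,2)
JGT top: taken
after XOR R2, 1: R2=3^1=2
after ADD R1, 4: R1=11+4=15
after SUB R5, 1: R5=7-1=6
CMP R5, 2  (cmp 6,2)
JGT top: taken
after XOR R2, 1: R2=2^1=3
after ADD R1, 4: R1=15+4=19
after SUB R5, 1: R5=6-1=5
CMP R5, 2  (cmp 5,2)
JGT top: taken
after XOR R2, 1: R2=3^1=2
after ADD R1, 4: R1=19+4=23
after SUB R5, 1: R5=5-1=4
CMP R5, 2  (cmp 4,2)
JGT top: taken
after XOR R2, 1: R2=2^1=3
after ADD R1, 4: R1=23+4=27
after SUB R5, 1: R5=4-1=3
CMP R5, 2  (cmp 3,2)
JGT top: taken
after XOR R2, 1: R2=3^1=2
after ADD R1, 4: R1=27+4=31
after SUB R5, 1: R5=3-1=2
CMP R5, 2  (cmp 2,2)
JGT top: not taken
halt.
Total executed instructions: 34.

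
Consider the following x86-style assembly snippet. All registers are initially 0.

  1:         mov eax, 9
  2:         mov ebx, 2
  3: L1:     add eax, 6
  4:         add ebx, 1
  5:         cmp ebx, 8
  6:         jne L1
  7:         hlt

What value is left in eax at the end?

45

mov eax, 9 → eax=9
mov ebx, 2 → ebx=2
add eax, 6 → eax=9+6=15
add ebx, 1 → ebx=2+1=3
cmp ebx, 8  (cmp 3,8)
jne L1: taken
add eax, 6 → eax=15+6=21
add ebx, 1 → ebx=3+1=4
cmp ebx, 8  (cmp 4,8)
jne L1: taken
add eax, 6 → eax=21+6=27
add ebx, 1 → ebx=4+1=5
cmp ebx, 8  (cmp 5,8)
jne L1: taken
add eax, 6 → eax=27+6=33
add ebx, 1 → ebx=5+1=6
cmp ebx, 8  (cmp 6,8)
jne L1: taken
add eax, 6 → eax=33+6=39
add ebx, 1 → ebx=6+1=7
cmp ebx, 8  (cmp 7,8)
jne L1: taken
add eax, 6 → eax=39+6=45
add ebx, 1 → ebx=7+1=8
cmp ebx, 8  (cmp 8,8)
jne L1: not taken
halt.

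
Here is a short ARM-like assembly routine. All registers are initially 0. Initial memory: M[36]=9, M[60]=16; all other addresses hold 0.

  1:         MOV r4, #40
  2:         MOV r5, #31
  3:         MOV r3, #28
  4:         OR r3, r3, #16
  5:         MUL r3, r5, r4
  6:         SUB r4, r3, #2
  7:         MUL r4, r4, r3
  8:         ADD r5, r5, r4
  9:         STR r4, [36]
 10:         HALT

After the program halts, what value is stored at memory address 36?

1535120

after MOV r4, #40: r4=40
after MOV r5, #31: r5=31
after MOV r3, #28: r3=28
after OR r3, r3, #16: r3=28|16=28
after MUL r3, r5, r4: r3=31*40=1240
after SUB r4, r3, #2: r4=1240-2=1238
after MUL r4, r4, r3: r4=1238*1240=1535120
after ADD r5, r5, r4: r5=31+1535120=1535151
STR r4, [36] → M[36]=1535120
halt.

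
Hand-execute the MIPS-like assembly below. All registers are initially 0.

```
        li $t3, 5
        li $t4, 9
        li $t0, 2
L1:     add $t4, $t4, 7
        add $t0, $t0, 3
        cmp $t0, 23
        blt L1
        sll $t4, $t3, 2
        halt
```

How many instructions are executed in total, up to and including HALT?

33

$t3=5
$t4=9
$t0=2
$t4=9+7=16
$t0=2+3=5
cmp $t0, 23  (cmp 5,23)
blt L1: taken
$t4=16+7=23
$t0=5+3=8
cmp $t0, 23  (cmp 8,23)
blt L1: taken
$t4=23+7=30
$t0=8+3=11
cmp $t0, 23  (cmp 11,23)
blt L1: taken
$t4=30+7=37
$t0=11+3=14
cmp $t0, 23  (cmp 14,23)
blt L1: taken
$t4=37+7=44
$t0=14+3=17
cmp $t0, 23  (cmp 17,23)
blt L1: taken
$t4=44+7=51
$t0=17+3=20
cmp $t0, 23  (cmp 20,23)
blt L1: taken
$t4=51+7=58
$t0=20+3=23
cmp $t0, 23  (cmp 23,23)
blt L1: not taken
$t4=5<<2=20
halt.
Total executed instructions: 33.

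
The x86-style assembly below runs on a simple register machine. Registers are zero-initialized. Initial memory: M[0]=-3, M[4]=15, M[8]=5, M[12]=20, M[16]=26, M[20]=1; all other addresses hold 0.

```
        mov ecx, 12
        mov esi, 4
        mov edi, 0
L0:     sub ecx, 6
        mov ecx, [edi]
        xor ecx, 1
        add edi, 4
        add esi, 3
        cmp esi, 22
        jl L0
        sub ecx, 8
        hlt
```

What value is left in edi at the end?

mov ecx, 12 → ecx=12
mov esi, 4 → esi=4
mov edi, 0 → edi=0
sub ecx, 6 → ecx=12-6=6
mov ecx, [edi] → ecx=M[0]=-3
xor ecx, 1 → ecx=(-3)^1=-4
add edi, 4 → edi=0+4=4
add esi, 3 → esi=4+3=7
cmp esi, 22  (cmp 7,22)
jl L0: taken
sub ecx, 6 → ecx=(-4)-6=-10
mov ecx, [edi] → ecx=M[4]=15
xor ecx, 1 → ecx=15^1=14
add edi, 4 → edi=4+4=8
add esi, 3 → esi=7+3=10
cmp esi, 22  (cmp 10,22)
jl L0: taken
sub ecx, 6 → ecx=14-6=8
mov ecx, [edi] → ecx=M[8]=5
xor ecx, 1 → ecx=5^1=4
add edi, 4 → edi=8+4=12
add esi, 3 → esi=10+3=13
cmp esi, 22  (cmp 13,22)
jl L0: taken
sub ecx, 6 → ecx=4-6=-2
mov ecx, [edi] → ecx=M[12]=20
xor ecx, 1 → ecx=20^1=21
add edi, 4 → edi=12+4=16
add esi, 3 → esi=13+3=16
cmp esi, 22  (cmp 16,22)
jl L0: taken
sub ecx, 6 → ecx=21-6=15
mov ecx, [edi] → ecx=M[16]=26
xor ecx, 1 → ecx=26^1=27
add edi, 4 → edi=16+4=20
add esi, 3 → esi=16+3=19
cmp esi, 22  (cmp 19,22)
jl L0: taken
sub ecx, 6 → ecx=27-6=21
mov ecx, [edi] → ecx=M[20]=1
xor ecx, 1 → ecx=1^1=0
add edi, 4 → edi=20+4=24
add esi, 3 → esi=19+3=22
cmp esi, 22  (cmp 22,22)
jl L0: not taken
sub ecx, 8 → ecx=0-8=-8
halt.

24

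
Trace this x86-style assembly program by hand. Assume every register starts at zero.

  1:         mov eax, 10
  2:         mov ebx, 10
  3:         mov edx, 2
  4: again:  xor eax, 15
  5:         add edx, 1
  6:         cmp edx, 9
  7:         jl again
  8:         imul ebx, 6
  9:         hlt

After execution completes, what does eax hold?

after mov eax, 10: eax=10
after mov ebx, 10: ebx=10
after mov edx, 2: edx=2
after xor eax, 15: eax=10^15=5
after add edx, 1: edx=2+1=3
cmp edx, 9  (cmp 3,9)
jl again: taken
after xor eax, 15: eax=5^15=10
after add edx, 1: edx=3+1=4
cmp edx, 9  (cmp 4,9)
jl again: taken
after xor eax, 15: eax=10^15=5
after add edx, 1: edx=4+1=5
cmp edx, 9  (cmp 5,9)
jl again: taken
after xor eax, 15: eax=5^15=10
after add edx, 1: edx=5+1=6
cmp edx, 9  (cmp 6,9)
jl again: taken
after xor eax, 15: eax=10^15=5
after add edx, 1: edx=6+1=7
cmp edx, 9  (cmp 7,9)
jl again: taken
after xor eax, 15: eax=5^15=10
after add edx, 1: edx=7+1=8
cmp edx, 9  (cmp 8,9)
jl again: taken
after xor eax, 15: eax=10^15=5
after add edx, 1: edx=8+1=9
cmp edx, 9  (cmp 9,9)
jl again: not taken
after imul ebx, 6: ebx=10*6=60
halt.

5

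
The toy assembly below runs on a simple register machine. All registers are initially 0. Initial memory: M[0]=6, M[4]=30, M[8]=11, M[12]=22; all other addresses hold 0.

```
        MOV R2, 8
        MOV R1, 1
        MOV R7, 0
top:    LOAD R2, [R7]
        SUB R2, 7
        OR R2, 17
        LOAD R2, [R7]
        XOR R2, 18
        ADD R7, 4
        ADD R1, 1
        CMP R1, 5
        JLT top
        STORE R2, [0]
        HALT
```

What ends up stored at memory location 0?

R2=8
R1=1
R7=0
R2=M[0]=6
R2=6-7=-1
R2=(-1)|17=-1
R2=M[0]=6
R2=6^18=20
R7=0+4=4
R1=1+1=2
CMP R1, 5  (cmp 2,5)
JLT top: taken
R2=M[4]=30
R2=30-7=23
R2=23|17=23
R2=M[4]=30
R2=30^18=12
R7=4+4=8
R1=2+1=3
CMP R1, 5  (cmp 3,5)
JLT top: taken
R2=M[8]=11
R2=11-7=4
R2=4|17=21
R2=M[8]=11
R2=11^18=25
R7=8+4=12
R1=3+1=4
CMP R1, 5  (cmp 4,5)
JLT top: taken
R2=M[12]=22
R2=22-7=15
R2=15|17=31
R2=M[12]=22
R2=22^18=4
R7=12+4=16
R1=4+1=5
CMP R1, 5  (cmp 5,5)
JLT top: not taken
STORE R2, [0] → M[0]=4
halt.

4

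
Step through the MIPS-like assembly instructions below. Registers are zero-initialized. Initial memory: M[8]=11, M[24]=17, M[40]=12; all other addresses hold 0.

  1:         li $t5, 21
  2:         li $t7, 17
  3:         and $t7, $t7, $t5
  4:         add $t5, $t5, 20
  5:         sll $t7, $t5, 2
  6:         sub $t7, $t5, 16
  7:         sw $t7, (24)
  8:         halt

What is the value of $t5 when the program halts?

41

li $t5, 21 → $t5=21
li $t7, 17 → $t7=17
and $t7, $t7, $t5 → $t7=17&21=17
add $t5, $t5, 20 → $t5=21+20=41
sll $t7, $t5, 2 → $t7=41<<2=164
sub $t7, $t5, 16 → $t7=41-16=25
sw $t7, (24) → M[24]=25
halt.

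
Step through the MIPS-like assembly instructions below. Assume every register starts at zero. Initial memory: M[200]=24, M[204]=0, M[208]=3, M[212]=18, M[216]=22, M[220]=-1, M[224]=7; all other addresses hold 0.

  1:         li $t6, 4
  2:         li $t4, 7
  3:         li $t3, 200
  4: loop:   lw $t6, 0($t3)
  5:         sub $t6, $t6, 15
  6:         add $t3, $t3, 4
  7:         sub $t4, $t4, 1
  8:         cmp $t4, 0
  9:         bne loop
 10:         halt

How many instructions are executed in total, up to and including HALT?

46

$t6=4
$t4=7
$t3=200
$t6=M[200]=24
$t6=24-15=9
$t3=200+4=204
$t4=7-1=6
cmp $t4, 0  (cmp 6,0)
bne loop: taken
$t6=M[204]=0
$t6=0-15=-15
$t3=204+4=208
$t4=6-1=5
cmp $t4, 0  (cmp 5,0)
bne loop: taken
$t6=M[208]=3
$t6=3-15=-12
$t3=208+4=212
$t4=5-1=4
cmp $t4, 0  (cmp 4,0)
bne loop: taken
$t6=M[212]=18
$t6=18-15=3
$t3=212+4=216
$t4=4-1=3
cmp $t4, 0  (cmp 3,0)
bne loop: taken
$t6=M[216]=22
$t6=22-15=7
$t3=216+4=220
$t4=3-1=2
cmp $t4, 0  (cmp 2,0)
bne loop: taken
$t6=M[220]=-1
$t6=(-1)-15=-16
$t3=220+4=224
$t4=2-1=1
cmp $t4, 0  (cmp 1,0)
bne loop: taken
$t6=M[224]=7
$t6=7-15=-8
$t3=224+4=228
$t4=1-1=0
cmp $t4, 0  (cmp 0,0)
bne loop: not taken
halt.
Total executed instructions: 46.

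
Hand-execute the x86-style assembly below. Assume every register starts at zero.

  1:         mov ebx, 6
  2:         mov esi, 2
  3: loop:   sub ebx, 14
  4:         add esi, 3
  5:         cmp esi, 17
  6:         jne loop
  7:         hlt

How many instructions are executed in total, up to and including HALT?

23

ebx=6
esi=2
ebx=6-14=-8
esi=2+3=5
cmp esi, 17  (cmp 5,17)
jne loop: taken
ebx=(-8)-14=-22
esi=5+3=8
cmp esi, 17  (cmp 8,17)
jne loop: taken
ebx=(-22)-14=-36
esi=8+3=11
cmp esi, 17  (cmp 11,17)
jne loop: taken
ebx=(-36)-14=-50
esi=11+3=14
cmp esi, 17  (cmp 14,17)
jne loop: taken
ebx=(-50)-14=-64
esi=14+3=17
cmp esi, 17  (cmp 17,17)
jne loop: not taken
halt.
Total executed instructions: 23.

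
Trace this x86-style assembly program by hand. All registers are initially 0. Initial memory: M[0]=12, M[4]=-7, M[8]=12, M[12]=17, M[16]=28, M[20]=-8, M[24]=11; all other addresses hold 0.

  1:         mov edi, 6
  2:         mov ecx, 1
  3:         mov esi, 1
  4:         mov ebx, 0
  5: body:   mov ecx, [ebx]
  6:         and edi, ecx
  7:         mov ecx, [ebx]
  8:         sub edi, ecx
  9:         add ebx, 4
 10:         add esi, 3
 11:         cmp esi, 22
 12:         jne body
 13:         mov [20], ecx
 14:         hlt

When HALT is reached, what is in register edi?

-3

mov edi, 6 → edi=6
mov ecx, 1 → ecx=1
mov esi, 1 → esi=1
mov ebx, 0 → ebx=0
mov ecx, [ebx] → ecx=M[0]=12
and edi, ecx → edi=6&12=4
mov ecx, [ebx] → ecx=M[0]=12
sub edi, ecx → edi=4-12=-8
add ebx, 4 → ebx=0+4=4
add esi, 3 → esi=1+3=4
cmp esi, 22  (cmp 4,22)
jne body: taken
mov ecx, [ebx] → ecx=M[4]=-7
and edi, ecx → edi=(-8)&(-7)=-8
mov ecx, [ebx] → ecx=M[4]=-7
sub edi, ecx → edi=(-8)-(-7)=-1
add ebx, 4 → ebx=4+4=8
add esi, 3 → esi=4+3=7
cmp esi, 22  (cmp 7,22)
jne body: taken
mov ecx, [ebx] → ecx=M[8]=12
and edi, ecx → edi=(-1)&12=12
mov ecx, [ebx] → ecx=M[8]=12
sub edi, ecx → edi=12-12=0
add ebx, 4 → ebx=8+4=12
add esi, 3 → esi=7+3=10
cmp esi, 22  (cmp 10,22)
jne body: taken
mov ecx, [ebx] → ecx=M[12]=17
and edi, ecx → edi=0&17=0
mov ecx, [ebx] → ecx=M[12]=17
sub edi, ecx → edi=0-17=-17
add ebx, 4 → ebx=12+4=16
add esi, 3 → esi=10+3=13
cmp esi, 22  (cmp 13,22)
jne body: taken
mov ecx, [ebx] → ecx=M[16]=28
and edi, ecx → edi=(-17)&28=12
mov ecx, [ebx] → ecx=M[16]=28
sub edi, ecx → edi=12-28=-16
add ebx, 4 → ebx=16+4=20
add esi, 3 → esi=13+3=16
cmp esi, 22  (cmp 16,22)
jne body: taken
mov ecx, [ebx] → ecx=M[20]=-8
and edi, ecx → edi=(-16)&(-8)=-16
mov ecx, [ebx] → ecx=M[20]=-8
sub edi, ecx → edi=(-16)-(-8)=-8
add ebx, 4 → ebx=20+4=24
add esi, 3 → esi=16+3=19
cmp esi, 22  (cmp 19,22)
jne body: taken
mov ecx, [ebx] → ecx=M[24]=11
and edi, ecx → edi=(-8)&11=8
mov ecx, [ebx] → ecx=M[24]=11
sub edi, ecx → edi=8-11=-3
add ebx, 4 → ebx=24+4=28
add esi, 3 → esi=19+3=22
cmp esi, 22  (cmp 22,22)
jne body: not taken
mov [20], ecx → M[20]=11
halt.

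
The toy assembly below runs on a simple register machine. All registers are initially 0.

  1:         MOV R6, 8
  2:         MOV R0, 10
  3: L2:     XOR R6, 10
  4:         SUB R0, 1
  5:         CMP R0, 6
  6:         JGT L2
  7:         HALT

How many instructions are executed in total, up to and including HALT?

19

R6=8
R0=10
R6=8^10=2
R0=10-1=9
CMP R0, 6  (cmp 9,6)
JGT L2: taken
R6=2^10=8
R0=9-1=8
CMP R0, 6  (cmp 8,6)
JGT L2: taken
R6=8^10=2
R0=8-1=7
CMP R0, 6  (cmp 7,6)
JGT L2: taken
R6=2^10=8
R0=7-1=6
CMP R0, 6  (cmp 6,6)
JGT L2: not taken
halt.
Total executed instructions: 19.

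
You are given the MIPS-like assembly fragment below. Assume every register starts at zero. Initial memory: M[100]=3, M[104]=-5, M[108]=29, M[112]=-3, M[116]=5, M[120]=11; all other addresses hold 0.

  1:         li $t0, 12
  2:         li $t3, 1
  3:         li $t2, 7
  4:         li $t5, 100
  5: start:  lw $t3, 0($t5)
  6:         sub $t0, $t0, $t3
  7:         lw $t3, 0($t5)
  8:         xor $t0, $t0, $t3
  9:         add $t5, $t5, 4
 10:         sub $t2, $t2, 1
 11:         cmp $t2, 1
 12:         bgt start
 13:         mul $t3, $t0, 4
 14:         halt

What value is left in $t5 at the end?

124

after li $t0, 12: $t0=12
after li $t3, 1: $t3=1
after li $t2, 7: $t2=7
after li $t5, 100: $t5=100
after lw $t3, 0($t5): $t3=M[100]=3
after sub $t0, $t0, $t3: $t0=12-3=9
after lw $t3, 0($t5): $t3=M[100]=3
after xor $t0, $t0, $t3: $t0=9^3=10
after add $t5, $t5, 4: $t5=100+4=104
after sub $t2, $t2, 1: $t2=7-1=6
cmp $t2, 1  (cmp 6,1)
bgt start: taken
after lw $t3, 0($t5): $t3=M[104]=-5
after sub $t0, $t0, $t3: $t0=10-(-5)=15
after lw $t3, 0($t5): $t3=M[104]=-5
after xor $t0, $t0, $t3: $t0=15^(-5)=-12
after add $t5, $t5, 4: $t5=104+4=108
after sub $t2, $t2, 1: $t2=6-1=5
cmp $t2, 1  (cmp 5,1)
bgt start: taken
after lw $t3, 0($t5): $t3=M[108]=29
after sub $t0, $t0, $t3: $t0=(-12)-29=-41
after lw $t3, 0($t5): $t3=M[108]=29
after xor $t0, $t0, $t3: $t0=(-41)^29=-54
after add $t5, $t5, 4: $t5=108+4=112
after sub $t2, $t2, 1: $t2=5-1=4
cmp $t2, 1  (cmp 4,1)
bgt start: taken
after lw $t3, 0($t5): $t3=M[112]=-3
after sub $t0, $t0, $t3: $t0=(-54)-(-3)=-51
after lw $t3, 0($t5): $t3=M[112]=-3
after xor $t0, $t0, $t3: $t0=(-51)^(-3)=48
after add $t5, $t5, 4: $t5=112+4=116
after sub $t2, $t2, 1: $t2=4-1=3
cmp $t2, 1  (cmp 3,1)
bgt start: taken
after lw $t3, 0($t5): $t3=M[116]=5
after sub $t0, $t0, $t3: $t0=48-5=43
after lw $t3, 0($t5): $t3=M[116]=5
after xor $t0, $t0, $t3: $t0=43^5=46
after add $t5, $t5, 4: $t5=116+4=120
after sub $t2, $t2, 1: $t2=3-1=2
cmp $t2, 1  (cmp 2,1)
bgt start: taken
after lw $t3, 0($t5): $t3=M[120]=11
after sub $t0, $t0, $t3: $t0=46-11=35
after lw $t3, 0($t5): $t3=M[120]=11
after xor $t0, $t0, $t3: $t0=35^11=40
after add $t5, $t5, 4: $t5=120+4=124
after sub $t2, $t2, 1: $t2=2-1=1
cmp $t2, 1  (cmp 1,1)
bgt start: not taken
after mul $t3, $t0, 4: $t3=40*4=160
halt.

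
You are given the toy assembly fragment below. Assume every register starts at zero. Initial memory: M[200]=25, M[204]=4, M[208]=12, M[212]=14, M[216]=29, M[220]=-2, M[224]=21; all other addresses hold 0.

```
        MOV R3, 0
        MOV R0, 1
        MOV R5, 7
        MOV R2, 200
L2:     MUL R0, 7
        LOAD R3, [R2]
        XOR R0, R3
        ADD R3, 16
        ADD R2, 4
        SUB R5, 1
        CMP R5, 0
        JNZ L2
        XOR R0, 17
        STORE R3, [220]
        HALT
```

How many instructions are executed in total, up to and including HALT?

63

after MOV R3, 0: R3=0
after MOV R0, 1: R0=1
after MOV R5, 7: R5=7
after MOV R2, 200: R2=200
after MUL R0, 7: R0=1*7=7
after LOAD R3, [R2]: R3=M[200]=25
after XOR R0, R3: R0=7^25=30
after ADD R3, 16: R3=25+16=41
after ADD R2, 4: R2=200+4=204
after SUB R5, 1: R5=7-1=6
CMP R5, 0  (cmp 6,0)
JNZ L2: taken
after MUL R0, 7: R0=30*7=210
after LOAD R3, [R2]: R3=M[204]=4
after XOR R0, R3: R0=210^4=214
after ADD R3, 16: R3=4+16=20
after ADD R2, 4: R2=204+4=208
after SUB R5, 1: R5=6-1=5
CMP R5, 0  (cmp 5,0)
JNZ L2: taken
after MUL R0, 7: R0=214*7=1498
after LOAD R3, [R2]: R3=M[208]=12
after XOR R0, R3: R0=1498^12=1494
after ADD R3, 16: R3=12+16=28
after ADD R2, 4: R2=208+4=212
after SUB R5, 1: R5=5-1=4
CMP R5, 0  (cmp 4,0)
JNZ L2: taken
after MUL R0, 7: R0=1494*7=10458
after LOAD R3, [R2]: R3=M[212]=14
after XOR R0, R3: R0=10458^14=10452
after ADD R3, 16: R3=14+16=30
after ADD R2, 4: R2=212+4=216
after SUB R5, 1: R5=4-1=3
CMP R5, 0  (cmp 3,0)
JNZ L2: taken
after MUL R0, 7: R0=10452*7=73164
after LOAD R3, [R2]: R3=M[216]=29
after XOR R0, R3: R0=73164^29=73169
after ADD R3, 16: R3=29+16=45
after ADD R2, 4: R2=216+4=220
after SUB R5, 1: R5=3-1=2
CMP R5, 0  (cmp 2,0)
JNZ L2: taken
after MUL R0, 7: R0=73169*7=512183
after LOAD R3, [R2]: R3=M[220]=-2
after XOR R0, R3: R0=512183^(-2)=-512183
after ADD R3, 16: R3=(-2)+16=14
after ADD R2, 4: R2=220+4=224
after SUB R5, 1: R5=2-1=1
CMP R5, 0  (cmp 1,0)
JNZ L2: taken
after MUL R0, 7: R0=(-512183)*7=-3585281
after LOAD R3, [R2]: R3=M[224]=21
after XOR R0, R3: R0=(-3585281)^21=-3585302
after ADD R3, 16: R3=21+16=37
after ADD R2, 4: R2=224+4=228
after SUB R5, 1: R5=1-1=0
CMP R5, 0  (cmp 0,0)
JNZ L2: not taken
after XOR R0, 17: R0=(-3585302)^17=-3585285
STORE R3, [220] → M[220]=37
halt.
Total executed instructions: 63.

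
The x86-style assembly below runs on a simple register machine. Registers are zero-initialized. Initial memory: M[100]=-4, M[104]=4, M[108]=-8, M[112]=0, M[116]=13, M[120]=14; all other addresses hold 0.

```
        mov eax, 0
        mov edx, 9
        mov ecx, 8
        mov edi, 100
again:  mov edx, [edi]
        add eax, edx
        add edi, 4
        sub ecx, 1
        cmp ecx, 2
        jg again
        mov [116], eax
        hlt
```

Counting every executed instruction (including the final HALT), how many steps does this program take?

mov eax, 0 → eax=0
mov edx, 9 → edx=9
mov ecx, 8 → ecx=8
mov edi, 100 → edi=100
mov edx, [edi] → edx=M[100]=-4
add eax, edx → eax=0+(-4)=-4
add edi, 4 → edi=100+4=104
sub ecx, 1 → ecx=8-1=7
cmp ecx, 2  (cmp 7,2)
jg again: taken
mov edx, [edi] → edx=M[104]=4
add eax, edx → eax=(-4)+4=0
add edi, 4 → edi=104+4=108
sub ecx, 1 → ecx=7-1=6
cmp ecx, 2  (cmp 6,2)
jg again: taken
mov edx, [edi] → edx=M[108]=-8
add eax, edx → eax=0+(-8)=-8
add edi, 4 → edi=108+4=112
sub ecx, 1 → ecx=6-1=5
cmp ecx, 2  (cmp 5,2)
jg again: taken
mov edx, [edi] → edx=M[112]=0
add eax, edx → eax=(-8)+0=-8
add edi, 4 → edi=112+4=116
sub ecx, 1 → ecx=5-1=4
cmp ecx, 2  (cmp 4,2)
jg again: taken
mov edx, [edi] → edx=M[116]=13
add eax, edx → eax=(-8)+13=5
add edi, 4 → edi=116+4=120
sub ecx, 1 → ecx=4-1=3
cmp ecx, 2  (cmp 3,2)
jg again: taken
mov edx, [edi] → edx=M[120]=14
add eax, edx → eax=5+14=19
add edi, 4 → edi=120+4=124
sub ecx, 1 → ecx=3-1=2
cmp ecx, 2  (cmp 2,2)
jg again: not taken
mov [116], eax → M[116]=19
halt.
Total executed instructions: 42.

42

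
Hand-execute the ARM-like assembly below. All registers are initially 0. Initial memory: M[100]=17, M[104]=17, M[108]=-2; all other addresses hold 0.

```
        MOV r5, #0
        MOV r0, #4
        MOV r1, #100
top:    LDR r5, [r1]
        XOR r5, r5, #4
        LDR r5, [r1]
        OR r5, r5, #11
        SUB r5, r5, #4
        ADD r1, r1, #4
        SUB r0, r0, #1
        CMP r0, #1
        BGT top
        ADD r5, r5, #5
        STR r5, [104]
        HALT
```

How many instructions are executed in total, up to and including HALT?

after MOV r5, #0: r5=0
after MOV r0, #4: r0=4
after MOV r1, #100: r1=100
after LDR r5, [r1]: r5=M[100]=17
after XOR r5, r5, #4: r5=17^4=21
after LDR r5, [r1]: r5=M[100]=17
after OR r5, r5, #11: r5=17|11=27
after SUB r5, r5, #4: r5=27-4=23
after ADD r1, r1, #4: r1=100+4=104
after SUB r0, r0, #1: r0=4-1=3
CMP r0, #1  (cmp 3,1)
BGT top: taken
after LDR r5, [r1]: r5=M[104]=17
after XOR r5, r5, #4: r5=17^4=21
after LDR r5, [r1]: r5=M[104]=17
after OR r5, r5, #11: r5=17|11=27
after SUB r5, r5, #4: r5=27-4=23
after ADD r1, r1, #4: r1=104+4=108
after SUB r0, r0, #1: r0=3-1=2
CMP r0, #1  (cmp 2,1)
BGT top: taken
after LDR r5, [r1]: r5=M[108]=-2
after XOR r5, r5, #4: r5=(-2)^4=-6
after LDR r5, [r1]: r5=M[108]=-2
after OR r5, r5, #11: r5=(-2)|11=-1
after SUB r5, r5, #4: r5=(-1)-4=-5
after ADD r1, r1, #4: r1=108+4=112
after SUB r0, r0, #1: r0=2-1=1
CMP r0, #1  (cmp 1,1)
BGT top: not taken
after ADD r5, r5, #5: r5=(-5)+5=0
STR r5, [104] → M[104]=0
halt.
Total executed instructions: 33.

33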